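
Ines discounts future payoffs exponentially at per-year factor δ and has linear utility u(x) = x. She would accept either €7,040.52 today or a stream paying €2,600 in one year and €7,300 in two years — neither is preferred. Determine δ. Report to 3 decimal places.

δ ≈ 0.820

Equating present values: 7040.52 = 2600δ + 7300δ².
Rearranged: 7300δ² + 2600δ − 7040.52 = 0.
δ = (−2600 + √(2600² + 4·7300·7040.52)) / (2·7300) = (−2600 + √212343184.00) / 14600 ≈ 0.820.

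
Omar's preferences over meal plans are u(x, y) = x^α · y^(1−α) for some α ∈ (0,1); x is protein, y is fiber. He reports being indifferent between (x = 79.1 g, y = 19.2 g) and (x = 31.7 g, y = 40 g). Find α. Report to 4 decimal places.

α ≈ 0.4453

The Cobb–Douglas utilities coincide, so 79.1^α·19.2^(1−α) = 31.7^α·40^(1−α).
Taking logs: α·ln 79.1 + (1−α)·ln 19.2 = α·ln 31.7 + (1−α)·ln 40, i.e. α·0.9143962 = (1−α)·0.7339692.
With A = 0.9143962 and B = 0.7339692: α·A = (1−α)·B, so α = B/(A+B) = 0.7339692/1.6483654 ≈ 0.4453.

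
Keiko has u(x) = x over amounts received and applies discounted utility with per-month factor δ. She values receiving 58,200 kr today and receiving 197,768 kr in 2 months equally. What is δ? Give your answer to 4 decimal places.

δ ≈ 0.5425

Indifference means u(58200) = δ^2 · u(197768), so δ^2 = u(58200)/u(197768).
With u(x) = x: δ^2 = 58200/197768 = 0.29428.
Taking the square root: δ = 0.29428^(1/2) ≈ 0.5425.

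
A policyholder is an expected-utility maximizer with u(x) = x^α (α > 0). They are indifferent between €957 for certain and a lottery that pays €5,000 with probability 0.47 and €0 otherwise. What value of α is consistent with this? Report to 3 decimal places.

α ≈ 0.457

EU(lottery) = 0.47·5000^α + 0.53·0 = 0.47·5000^α.
Setting u(957) equal to that: 957^α = 0.47·5000^α ⇒ (957/5000)^α = 0.47.
Taking logs: α·ln(957/5000) = ln(0.47), so α = -0.755023 / -1.653390 ≈ 0.457.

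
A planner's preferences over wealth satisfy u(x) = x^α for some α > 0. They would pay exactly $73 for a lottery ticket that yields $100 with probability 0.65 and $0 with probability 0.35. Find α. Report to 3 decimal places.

Since u(0) = 0, the lottery's EU is 0.65·100^α.
Equating: 73^α = 0.65·100^α, i.e. 0.7300^α = 0.65.
Taking logs: α·ln(73/100) = ln(0.65), so α = -0.430783 / -0.314711 ≈ 1.369.

α ≈ 1.369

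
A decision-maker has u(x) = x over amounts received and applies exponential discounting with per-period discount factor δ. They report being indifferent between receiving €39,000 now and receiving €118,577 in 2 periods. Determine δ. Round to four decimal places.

The payoff in 2 periods is discounted by δ^2, so u(39000) = δ^2·u(118577) and δ^2 = u(39000)/u(118577).
With u(x) = x: δ^2 = 39000/118577 = 0.32890.
Hence δ = (0.32890)^(1/2) = 0.573498.

δ ≈ 0.5735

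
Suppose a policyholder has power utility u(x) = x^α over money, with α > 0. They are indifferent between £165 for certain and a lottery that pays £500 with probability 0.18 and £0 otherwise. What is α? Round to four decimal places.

Since u(0) = 0, the lottery's EU is 0.18·500^α.
Indifference: 165^α = 0.18·500^α, so (165/500)^α = 0.18.
Take logs: α = ln 0.18 / ln(165/500) ≈ 1.546727.

α ≈ 1.5467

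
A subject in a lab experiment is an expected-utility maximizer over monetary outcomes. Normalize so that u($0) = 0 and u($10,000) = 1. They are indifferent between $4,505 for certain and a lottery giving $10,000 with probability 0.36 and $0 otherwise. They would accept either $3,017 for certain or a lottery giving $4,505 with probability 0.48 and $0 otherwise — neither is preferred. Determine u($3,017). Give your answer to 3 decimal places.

0.173

From the first indifference, u($4,505) = 0.36·u($10,000) + 0.64·u($0) = 0.36·1 + 0.64·0 = 0.36.
Then u($3,017) = 0.48·u($4,505) + 0.52·u($0) = 0.48·0.36 + 0.52·0.00 = 0.1728.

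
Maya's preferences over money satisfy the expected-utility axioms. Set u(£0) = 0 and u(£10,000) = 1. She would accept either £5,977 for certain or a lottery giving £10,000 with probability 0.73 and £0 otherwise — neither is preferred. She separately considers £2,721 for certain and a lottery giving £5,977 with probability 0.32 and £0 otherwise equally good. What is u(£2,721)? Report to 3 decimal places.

0.234

The first gamble pins u(£5,977): it must equal 0.73·1 + 0.27·0 = 0.73.
Chaining: u(£2,721) = 0.32·0.73 + 0.68·0.00 = 0.2336.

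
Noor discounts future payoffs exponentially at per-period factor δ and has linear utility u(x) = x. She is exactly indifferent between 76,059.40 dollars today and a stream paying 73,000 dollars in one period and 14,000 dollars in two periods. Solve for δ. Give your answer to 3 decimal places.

Present value of the stream is 73000·δ + 14000·δ². Indifference gives 73000δ + 14000δ² = 76059.40.
That is, 14000δ² + 73000δ − 76059.40 = 0, a quadratic in δ.
The positive root is δ = [−73000 + √(73000² + 4·14000·76059.40)] / (2·14000) = (−73000 + 97920.000)/28000 ≈ 0.890.

δ ≈ 0.890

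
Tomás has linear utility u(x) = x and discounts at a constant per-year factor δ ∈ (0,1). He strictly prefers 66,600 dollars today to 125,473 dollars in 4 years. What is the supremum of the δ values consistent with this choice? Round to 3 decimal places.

δ < 0.854

The preference means 66600 > δ^4·125473.
So δ^4 < 66600/125473 = 0.53079; taking the 4th root of both positive sides preserves the inequality.
δ < (66600/125473)^(1/4) ≈ 0.854.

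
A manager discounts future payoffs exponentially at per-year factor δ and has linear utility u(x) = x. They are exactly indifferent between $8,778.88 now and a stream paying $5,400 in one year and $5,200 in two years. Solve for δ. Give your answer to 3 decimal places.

δ ≈ 0.880

Equating present values: 8778.88 = 5400δ + 5200δ².
That is, 5200δ² + 5400δ − 8778.88 = 0, a quadratic in δ.
δ = (−5400 + √(5400² + 4·5200·8778.88)) / (2·5200) = (−5400 + √211760704.00) / 10400 ≈ 0.880.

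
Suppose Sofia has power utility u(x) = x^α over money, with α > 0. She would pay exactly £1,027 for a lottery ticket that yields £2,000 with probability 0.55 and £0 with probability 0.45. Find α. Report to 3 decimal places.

Since u(0) = 0, the lottery's EU is 0.55·2000^α.
Indifference: 1027^α = 0.55·2000^α, so (1027/2000)^α = 0.55.
Taking logs: α·ln(1027/2000) = ln(0.55), so α = -0.597837 / -0.666505 ≈ 0.897.

α ≈ 0.897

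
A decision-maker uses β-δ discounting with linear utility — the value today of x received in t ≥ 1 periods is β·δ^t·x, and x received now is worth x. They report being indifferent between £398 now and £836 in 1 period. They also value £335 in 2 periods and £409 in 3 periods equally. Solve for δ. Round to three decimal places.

δ ≈ 0.819

Both payoffs in the second observation are in the future, so β drops out: δ^2·335 = δ^3·409 ⇒ δ = 335/409 = 0.81907.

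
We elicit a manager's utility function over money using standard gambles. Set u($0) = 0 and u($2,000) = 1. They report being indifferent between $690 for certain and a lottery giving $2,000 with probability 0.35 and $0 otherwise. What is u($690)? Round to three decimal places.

0.350

By the standard-gamble method, u($690) is just the indifference probability on the best outcome: 0.35.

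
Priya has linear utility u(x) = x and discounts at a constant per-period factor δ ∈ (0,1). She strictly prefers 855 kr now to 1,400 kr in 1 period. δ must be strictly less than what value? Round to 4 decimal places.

The preference means 855 > δ·1400.
Dividing through by 1400 gives δ < 0.61071.

δ < 0.6107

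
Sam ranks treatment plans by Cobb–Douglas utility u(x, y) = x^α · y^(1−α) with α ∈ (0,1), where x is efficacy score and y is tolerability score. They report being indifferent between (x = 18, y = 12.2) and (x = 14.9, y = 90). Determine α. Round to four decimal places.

α ≈ 0.9136

Set the two utilities equal: 18^α·12.2^(1−α) = 14.9^α·90^(1−α).
Taking logs: α·ln 18 + (1−α)·ln 12.2 = α·ln 14.9 + (1−α)·ln 90, i.e. α·0.1890105 = (1−α)·1.9983737.
With A = 0.1890105 and B = 1.9983737: α·A = (1−α)·B, so α = B/(A+B) = 1.9983737/2.1873842 ≈ 0.9136.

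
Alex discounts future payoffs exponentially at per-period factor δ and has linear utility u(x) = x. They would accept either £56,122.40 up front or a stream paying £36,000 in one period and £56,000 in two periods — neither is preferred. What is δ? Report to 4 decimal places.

The stream is worth 36000δ + 56000δ² today, so 36000δ + 56000δ² = 56122.40.
Rearranged: 56000δ² + 36000δ − 56122.40 = 0.
By the quadratic formula (taking the positive root), δ = (−36000 + √13867417600.00) / 112000 ≈ 0.7300.

δ ≈ 0.7300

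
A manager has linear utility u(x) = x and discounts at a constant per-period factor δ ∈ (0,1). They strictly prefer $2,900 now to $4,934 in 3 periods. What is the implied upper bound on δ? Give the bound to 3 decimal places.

δ < 0.838

Comparing present values: 2900 > δ^3·4934.
Dividing by 4934: δ^3 < 0.58776. Both sides are positive, so the cube root keeps the direction.
δ < 0.58776^(1/3) = 0.838.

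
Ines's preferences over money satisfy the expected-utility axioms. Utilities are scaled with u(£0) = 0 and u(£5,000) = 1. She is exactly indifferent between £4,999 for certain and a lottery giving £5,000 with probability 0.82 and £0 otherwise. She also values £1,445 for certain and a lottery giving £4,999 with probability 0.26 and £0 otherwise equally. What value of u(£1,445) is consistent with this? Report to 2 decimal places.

From the first indifference, u(£4,999) = 0.82·u(£5,000) + 0.18·u(£0) = 0.82·1 + 0.18·0 = 0.82.
The second indifference gives u(£1,445) = 0.26·u(£4,999) + 0.74·u(£0) = 0.26·0.82 + 0.74·0.00 = 0.2132.

0.21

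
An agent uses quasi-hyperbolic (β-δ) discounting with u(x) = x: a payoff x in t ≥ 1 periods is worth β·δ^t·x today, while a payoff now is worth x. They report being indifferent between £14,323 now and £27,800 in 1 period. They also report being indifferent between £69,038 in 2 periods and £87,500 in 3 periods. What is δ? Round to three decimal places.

From the later pair, β·δ^2·69038 = β·δ^3·87500; dividing through, δ = 69038/87500 = 0.78901.

δ ≈ 0.789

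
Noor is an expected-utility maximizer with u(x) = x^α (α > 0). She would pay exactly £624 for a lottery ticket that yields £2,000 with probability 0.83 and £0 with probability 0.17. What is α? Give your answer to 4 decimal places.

α ≈ 0.1600

Since u(0) = 0, the lottery's EU is 0.83·2000^α.
Equating: 624^α = 0.83·2000^α, i.e. 0.3120^α = 0.83.
α = ln(0.83) / ln(624/2000) = -0.1863296/-1.1647521 ≈ 0.1600.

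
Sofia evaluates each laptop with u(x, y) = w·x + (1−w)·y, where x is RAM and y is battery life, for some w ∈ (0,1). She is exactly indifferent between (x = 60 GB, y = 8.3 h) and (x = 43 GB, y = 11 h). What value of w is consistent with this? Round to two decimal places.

Indifference: w·60 + (1−w)·8.3 = w·43 + (1−w)·11.
Rearranging, 17·w − 2.7·(1−w) = 0.
So w/(1−w) = 2.7/17 = 0.1588, giving w = 2.7/(17+2.7) = 0.14.

w = 0.14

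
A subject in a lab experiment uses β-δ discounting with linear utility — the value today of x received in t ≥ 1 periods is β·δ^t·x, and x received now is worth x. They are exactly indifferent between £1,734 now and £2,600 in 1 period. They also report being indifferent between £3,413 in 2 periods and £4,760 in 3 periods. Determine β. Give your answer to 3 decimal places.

Both payoffs in the second observation are in the future, so β drops out: δ^2·3413 = δ^3·4760 ⇒ δ = 3413/4760 = 0.71702.
Substituting δ into 1734 = β·δ·2600: β = 1734/(1864.244) ≈ 0.930.

β ≈ 0.930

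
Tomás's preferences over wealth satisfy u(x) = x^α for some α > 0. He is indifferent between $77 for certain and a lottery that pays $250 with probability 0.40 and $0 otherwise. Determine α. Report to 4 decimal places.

α ≈ 0.7781

Since u(0) = 0, the lottery's EU is 0.40·250^α.
Indifference: 77^α = 0.40·250^α, so (77/250)^α = 0.40.
α = ln(0.40) / ln(77/250) = -0.9162907/-1.1776555 ≈ 0.7781.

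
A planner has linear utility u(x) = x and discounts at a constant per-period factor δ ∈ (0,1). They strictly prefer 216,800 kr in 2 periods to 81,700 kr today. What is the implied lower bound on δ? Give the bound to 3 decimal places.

δ > 0.614

The preference means 81700 < δ^2·216800.
So δ^2 > 81700/216800 = 0.37685; taking the square root of both positive sides preserves the inequality.
δ > (81700/216800)^(1/2) ≈ 0.614.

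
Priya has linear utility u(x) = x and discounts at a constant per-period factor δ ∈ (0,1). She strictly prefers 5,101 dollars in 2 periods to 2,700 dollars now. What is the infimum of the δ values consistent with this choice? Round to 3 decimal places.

δ > 0.728

The preference means 2700 < δ^2·5101.
So δ^2 > 2700/5101 = 0.52931; taking the square root of both positive sides preserves the inequality.
δ > (2700/5101)^(1/2) ≈ 0.728.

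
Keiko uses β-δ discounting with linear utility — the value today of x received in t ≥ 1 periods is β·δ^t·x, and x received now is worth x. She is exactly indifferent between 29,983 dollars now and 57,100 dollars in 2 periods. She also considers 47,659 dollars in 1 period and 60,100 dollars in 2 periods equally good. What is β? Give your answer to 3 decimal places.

The second indifference involves only future payoffs, so β cancels: β·δ^1·47659 = β·δ^2·60100, giving δ = 47659/60100 = 0.79300.
Substituting δ into 29983 = β·δ^2·57100: β = 29983/(35906.826) ≈ 0.835.

β ≈ 0.835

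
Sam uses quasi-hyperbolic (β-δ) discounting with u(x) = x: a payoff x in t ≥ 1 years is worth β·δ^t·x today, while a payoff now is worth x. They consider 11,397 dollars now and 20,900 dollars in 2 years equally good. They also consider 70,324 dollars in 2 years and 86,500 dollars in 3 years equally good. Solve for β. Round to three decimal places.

From the later pair, β·δ^2·70324 = β·δ^3·86500; dividing through, δ = 70324/86500 = 0.81299.
Now use the now-vs-future pair: 11397 = β·δ^2·20900 gives β = 11397/(0.66096·20900) ≈ 0.825.

β ≈ 0.825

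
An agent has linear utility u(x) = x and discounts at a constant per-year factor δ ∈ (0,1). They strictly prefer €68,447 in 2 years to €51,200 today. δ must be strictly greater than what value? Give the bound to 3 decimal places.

Under u(x) = x this choice says 51200 < δ^2·68447.
Dividing by 68447: δ^2 > 0.74802. Both sides are positive, so the square root keeps the direction.
δ > 0.74802^(1/2) = 0.865.

δ > 0.865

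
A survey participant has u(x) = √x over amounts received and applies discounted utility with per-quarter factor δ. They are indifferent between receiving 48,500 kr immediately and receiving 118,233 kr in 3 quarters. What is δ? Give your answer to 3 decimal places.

Indifference means u(48500) = δ^3 · u(118233), so δ^3 = u(48500)/u(118233).
With u(x) = √x: δ^3 = √48500/√118233 = √(48500/118233) = 0.64047.
Hence δ = (0.64047)^(1/3) = 0.86199.

δ ≈ 0.862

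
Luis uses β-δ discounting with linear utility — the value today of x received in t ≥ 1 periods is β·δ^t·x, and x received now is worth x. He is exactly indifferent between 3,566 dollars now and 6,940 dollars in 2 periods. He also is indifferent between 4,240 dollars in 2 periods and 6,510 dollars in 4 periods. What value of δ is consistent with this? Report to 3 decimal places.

δ ≈ 0.807

The second indifference involves only future payoffs, so β cancels: β·δ^2·4240 = β·δ^4·6510, giving δ^2 = 4240/6510 = 0.65131, so δ = 0.80704.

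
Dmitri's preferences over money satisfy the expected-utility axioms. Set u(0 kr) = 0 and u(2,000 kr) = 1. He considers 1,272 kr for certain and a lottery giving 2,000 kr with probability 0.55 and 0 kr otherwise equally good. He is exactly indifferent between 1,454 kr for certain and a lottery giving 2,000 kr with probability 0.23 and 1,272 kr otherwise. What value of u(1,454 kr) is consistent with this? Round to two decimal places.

From the first indifference, u(1,272 kr) = 0.55·u(2,000 kr) + 0.45·u(0 kr) = 0.55·1 + 0.45·0 = 0.55.
Then u(1,454 kr) = 0.23·u(2,000 kr) + 0.77·u(1,272 kr) = 0.23·1.00 + 0.77·0.55 = 0.6535.

0.65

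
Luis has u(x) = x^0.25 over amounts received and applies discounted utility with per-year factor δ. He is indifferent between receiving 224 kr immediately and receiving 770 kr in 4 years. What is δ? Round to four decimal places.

Equating discounted utilities: u(224) = δ^4·u(770) ⇒ δ^4 = u(224)/u(770).
With u(x) = x^0.25: δ^4 = 224^0.25/770^0.25 = (224/770)^0.25 = 0.73441.
So δ = 0.73441^(1/4) ≈ 0.9257.

δ ≈ 0.9257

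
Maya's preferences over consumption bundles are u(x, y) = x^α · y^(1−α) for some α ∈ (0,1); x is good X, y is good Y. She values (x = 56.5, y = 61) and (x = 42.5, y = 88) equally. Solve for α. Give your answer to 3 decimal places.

α ≈ 0.563

Set the two utilities equal: 56.5^α·61^(1−α) = 42.5^α·88^(1−α).
(56.5/42.5)^α = (88/61)^(1−α); take logs: α·ln(56.5/42.5) = (1−α)·ln(88/61), i.e. α·0.284737 = (1−α)·0.366463.
With A = 0.284737 and B = 0.366463: α·A = (1−α)·B, so α = B/(A+B) = 0.366463/0.651200 ≈ 0.563.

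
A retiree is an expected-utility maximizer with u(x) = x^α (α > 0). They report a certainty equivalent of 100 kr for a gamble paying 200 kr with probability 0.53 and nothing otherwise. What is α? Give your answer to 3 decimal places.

α ≈ 0.916

Since u(0) = 0, the lottery's EU is 0.53·200^α.
Indifference: 100^α = 0.53·200^α, so (100/200)^α = 0.53.
α = ln(0.53) / ln(100/200) = -0.634878/-0.693147 ≈ 0.916.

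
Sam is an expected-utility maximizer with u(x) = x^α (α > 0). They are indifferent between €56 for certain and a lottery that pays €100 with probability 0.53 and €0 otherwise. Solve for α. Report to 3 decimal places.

α ≈ 1.095

Since u(0) = 0, the lottery's EU is 0.53·100^α.
Equating: 56^α = 0.53·100^α, i.e. 0.5600^α = 0.53.
α = ln(0.53) / ln(56/100) = -0.634878/-0.579818 ≈ 1.095.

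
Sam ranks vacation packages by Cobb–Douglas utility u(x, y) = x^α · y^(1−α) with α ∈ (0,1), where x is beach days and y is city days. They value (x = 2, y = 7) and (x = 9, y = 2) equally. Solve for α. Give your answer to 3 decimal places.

α ≈ 0.454

Set the two utilities equal: 2^α·7^(1−α) = 9^α·2^(1−α).
(2/9)^α = (2/7)^(1−α); take logs: α·ln(2/9) = (1−α)·ln(2/7), i.e. α·-1.504077 = (1−α)·-1.252763.
Thus α·(-2.756840) = -1.252763, so α = -1.252763/-2.756840 ≈ 0.454.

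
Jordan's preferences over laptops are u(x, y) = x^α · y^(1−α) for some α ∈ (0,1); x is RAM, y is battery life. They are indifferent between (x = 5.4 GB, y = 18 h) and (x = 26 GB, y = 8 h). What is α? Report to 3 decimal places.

α ≈ 0.340

Set the two utilities equal: 5.4^α·18^(1−α) = 26^α·8^(1−α).
Taking logs: α·ln 5.4 + (1−α)·ln 18 = α·ln 26 + (1−α)·ln 8, i.e. α·-1.571698 = (1−α)·-0.810930.
With A = -1.571698 and B = -0.810930: α·A = (1−α)·B, so α = B/(A+B) = -0.810930/-2.382628 ≈ 0.340.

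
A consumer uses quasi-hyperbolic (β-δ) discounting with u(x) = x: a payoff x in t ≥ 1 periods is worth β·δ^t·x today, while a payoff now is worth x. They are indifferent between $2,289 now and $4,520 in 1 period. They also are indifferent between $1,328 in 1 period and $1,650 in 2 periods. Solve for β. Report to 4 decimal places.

The second indifference involves only future payoffs, so β cancels: β·δ^1·1328 = β·δ^2·1650, giving δ = 1328/1650 = 0.80485.
The first indifference: 2289 = β·δ·4520, so β = 2289/(δ·4520) = 2289/(0.80485·4520) ≈ 0.6292.

β ≈ 0.6292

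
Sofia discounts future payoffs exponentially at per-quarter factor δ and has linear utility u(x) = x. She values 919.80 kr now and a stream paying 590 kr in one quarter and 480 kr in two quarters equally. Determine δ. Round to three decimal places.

δ ≈ 0.900

Equating present values: 919.80 = 590δ + 480δ².
That is, 480δ² + 590δ − 919.80 = 0, a quadratic in δ.
By the quadratic formula (taking the positive root), δ = (−590 + √2114116.00) / 960 ≈ 0.900.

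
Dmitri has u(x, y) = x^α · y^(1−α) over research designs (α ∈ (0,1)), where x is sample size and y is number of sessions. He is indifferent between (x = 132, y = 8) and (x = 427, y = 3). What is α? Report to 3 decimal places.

α ≈ 0.455

The Cobb–Douglas utilities coincide, so 132^α·8^(1−α) = 427^α·3^(1−α).
Rearrange to (132/427)^α = (3/8)^(1−α) and take logs: α·-1.173982 = (1−α)·-0.980829.
Thus α·(-2.154811) = -0.980829, so α = -0.980829/-2.154811 ≈ 0.455.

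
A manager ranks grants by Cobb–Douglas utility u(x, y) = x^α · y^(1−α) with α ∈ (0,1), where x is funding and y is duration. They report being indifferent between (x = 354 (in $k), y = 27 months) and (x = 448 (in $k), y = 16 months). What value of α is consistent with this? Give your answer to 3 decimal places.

α ≈ 0.690

The Cobb–Douglas utilities coincide, so 354^α·27^(1−α) = 448^α·16^(1−α).
Taking logs: α·ln 354 + (1−α)·ln 27 = α·ln 448 + (1−α)·ln 16, i.e. α·-0.235496 = (1−α)·-0.523248.
Thus α·(-0.758744) = -0.523248, so α = -0.523248/-0.758744 ≈ 0.690.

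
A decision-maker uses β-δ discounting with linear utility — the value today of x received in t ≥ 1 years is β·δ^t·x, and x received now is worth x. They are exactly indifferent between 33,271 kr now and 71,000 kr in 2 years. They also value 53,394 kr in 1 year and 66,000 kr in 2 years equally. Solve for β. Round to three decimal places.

The second indifference involves only future payoffs, so β cancels: β·δ^1·53394 = β·δ^2·66000, giving δ = 53394/66000 = 0.80900.
The first indifference: 33271 = β·δ^2·71000, so β = 33271/(δ^2·71000) = 33271/(0.65448·71000) ≈ 0.716.

β ≈ 0.716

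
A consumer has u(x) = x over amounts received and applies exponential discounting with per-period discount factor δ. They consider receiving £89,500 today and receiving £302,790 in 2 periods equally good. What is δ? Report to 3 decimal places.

δ ≈ 0.544

Equating discounted utilities: u(89500) = δ^2·u(302790) ⇒ δ^2 = u(89500)/u(302790).
With u(x) = x: δ^2 = 89500/302790 = 0.29558.
So δ = 0.29558^(1/2) ≈ 0.544.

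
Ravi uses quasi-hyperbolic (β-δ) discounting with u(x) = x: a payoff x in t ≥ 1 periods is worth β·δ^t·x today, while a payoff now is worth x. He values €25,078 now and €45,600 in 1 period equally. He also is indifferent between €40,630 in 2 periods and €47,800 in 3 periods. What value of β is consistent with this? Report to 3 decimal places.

β ≈ 0.647

The second indifference involves only future payoffs, so β cancels: β·δ^2·40630 = β·δ^3·47800, giving δ = 40630/47800 = 0.85000.
The first indifference: 25078 = β·δ·45600, so β = 25078/(δ·45600) = 25078/(0.85000·45600) ≈ 0.647.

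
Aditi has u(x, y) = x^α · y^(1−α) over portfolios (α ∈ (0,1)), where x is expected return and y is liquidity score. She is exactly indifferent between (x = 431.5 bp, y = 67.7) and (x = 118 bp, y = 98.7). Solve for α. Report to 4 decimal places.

α ≈ 0.2253

Set the two utilities equal: 431.5^α·67.7^(1−α) = 118^α·98.7^(1−α).
Rearrange to (431.5/118)^α = (98.7/67.7)^(1−α) and take logs: α·1.2965829 = (1−α)·0.3769988.
Thus α·(1.6735817) = 0.3769988, so α = 0.3769988/1.6735817 ≈ 0.2253.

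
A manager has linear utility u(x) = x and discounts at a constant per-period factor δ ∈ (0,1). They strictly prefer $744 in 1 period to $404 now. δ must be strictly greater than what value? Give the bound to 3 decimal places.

δ > 0.543

Comparing present values: 404 < δ·744.
Dividing through by 744 gives δ > 0.54301.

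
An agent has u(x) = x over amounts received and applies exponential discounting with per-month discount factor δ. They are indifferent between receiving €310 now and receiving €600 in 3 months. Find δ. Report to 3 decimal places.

δ ≈ 0.802

Equating discounted utilities: u(310) = δ^3·u(600) ⇒ δ^3 = u(310)/u(600).
With u(x) = x: δ^3 = 310/600 = 0.51667.
Hence δ = (0.51667)^(1/3) = 0.80242.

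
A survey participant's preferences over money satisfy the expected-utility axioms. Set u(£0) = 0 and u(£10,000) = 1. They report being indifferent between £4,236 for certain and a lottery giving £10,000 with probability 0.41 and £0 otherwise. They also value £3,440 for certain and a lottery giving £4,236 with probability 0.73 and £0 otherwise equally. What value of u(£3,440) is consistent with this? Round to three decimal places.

First, u(£4,236) = 0.41·u(£10,000) + 0.59·u(£0) = 0.41.
The second indifference gives u(£3,440) = 0.73·u(£4,236) + 0.27·u(£0) = 0.73·0.41 + 0.27·0.00 = 0.2993.

0.299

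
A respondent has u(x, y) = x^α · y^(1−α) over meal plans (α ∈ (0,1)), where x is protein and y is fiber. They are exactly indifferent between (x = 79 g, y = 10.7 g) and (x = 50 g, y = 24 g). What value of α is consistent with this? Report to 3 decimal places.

α ≈ 0.638

Indifference: 79^α · 10.7^(1−α) = 50^α · 24^(1−α).
(79/50)^α = (24/10.7)^(1−α); take logs: α·ln(79/50) = (1−α)·ln(24/10.7), i.e. α·0.457425 = (1−α)·0.807810.
With A = 0.457425 and B = 0.807810: α·A = (1−α)·B, so α = B/(A+B) = 0.807810/1.265235 ≈ 0.638.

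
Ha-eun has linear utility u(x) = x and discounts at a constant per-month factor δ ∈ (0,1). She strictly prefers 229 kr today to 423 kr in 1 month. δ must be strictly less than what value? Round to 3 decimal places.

δ < 0.541

Under u(x) = x this choice says 229 > δ·423.
Dividing through by 423 gives δ < 0.54137.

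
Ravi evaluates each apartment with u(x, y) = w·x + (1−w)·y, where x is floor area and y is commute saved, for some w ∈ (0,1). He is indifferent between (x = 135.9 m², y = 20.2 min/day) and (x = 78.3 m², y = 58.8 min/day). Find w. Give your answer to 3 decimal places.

w = 0.401

Indifference: w·135.9 + (1−w)·20.2 = w·78.3 + (1−w)·58.8.
w·(135.9−78.3) = (1−w)·(58.8−20.2), i.e. w·57.6 = (1−w)·38.6.
The marginal rate of substitution is 38.6/57.6, so w = 38.6/(57.6+38.6) = 0.401.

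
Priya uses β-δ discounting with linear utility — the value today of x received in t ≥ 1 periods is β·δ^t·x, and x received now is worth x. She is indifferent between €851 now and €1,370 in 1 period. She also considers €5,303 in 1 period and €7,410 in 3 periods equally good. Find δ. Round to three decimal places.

δ ≈ 0.846

From the later pair, β·δ^1·5303 = β·δ^3·7410; dividing through, δ^2 = 5303/7410 = 0.71565, so δ = 0.84596.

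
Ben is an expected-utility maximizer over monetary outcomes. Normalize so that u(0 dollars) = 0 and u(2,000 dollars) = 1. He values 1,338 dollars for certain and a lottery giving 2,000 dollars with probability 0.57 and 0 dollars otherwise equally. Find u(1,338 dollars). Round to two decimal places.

u(1,338 dollars) equals the lottery's expected utility: 0.57·1 + 0.43·0 = 0.57.

0.57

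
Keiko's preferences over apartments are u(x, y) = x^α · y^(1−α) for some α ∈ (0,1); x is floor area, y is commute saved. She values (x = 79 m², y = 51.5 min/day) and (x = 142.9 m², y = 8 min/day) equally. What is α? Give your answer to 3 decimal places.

Set the two utilities equal: 79^α·51.5^(1−α) = 142.9^α·8^(1−α).
Rearrange to (79/142.9)^α = (8/51.5)^(1−α) and take logs: α·-0.592697 = (1−α)·-1.862140.
So α/(1−α) = (-1.862140)/(-0.592697) = 3.141808, and α = 3.141808/4.141808 ≈ 0.759.

α ≈ 0.759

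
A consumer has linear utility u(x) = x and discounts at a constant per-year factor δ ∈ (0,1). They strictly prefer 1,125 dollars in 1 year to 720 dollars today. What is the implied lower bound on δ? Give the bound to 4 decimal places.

δ > 0.6400

The preference means 720 < δ·1125.
Dividing through by 1125 gives δ > 0.64000.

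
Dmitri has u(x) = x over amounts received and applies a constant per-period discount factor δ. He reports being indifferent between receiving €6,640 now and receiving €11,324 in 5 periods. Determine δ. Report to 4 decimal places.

Equating discounted utilities: u(6640) = δ^5·u(11324) ⇒ δ^5 = u(6640)/u(11324).
With u(x) = x: δ^5 = 6640/11324 = 0.58637.
Taking the 5th root: δ = 0.58637^(1/5) ≈ 0.8987.

δ ≈ 0.8987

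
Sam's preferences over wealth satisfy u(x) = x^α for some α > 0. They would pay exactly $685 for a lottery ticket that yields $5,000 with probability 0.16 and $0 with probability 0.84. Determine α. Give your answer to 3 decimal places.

The lottery's expected utility is 0.16·u(5000) + 0.84·u(0) = 0.16·5000^α (since u(0) = 0 for α > 0).
Indifference: 685^α = 0.16·5000^α, so (685/5000)^α = 0.16.
α = ln(0.16) / ln(685/5000) = -1.832581/-1.987774 ≈ 0.922.

α ≈ 0.922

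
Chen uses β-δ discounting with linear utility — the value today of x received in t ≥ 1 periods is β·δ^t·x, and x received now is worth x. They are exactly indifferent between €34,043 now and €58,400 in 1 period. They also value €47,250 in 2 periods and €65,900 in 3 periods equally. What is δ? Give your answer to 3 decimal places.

δ ≈ 0.717

From the later pair, β·δ^2·47250 = β·δ^3·65900; dividing through, δ = 47250/65900 = 0.71700.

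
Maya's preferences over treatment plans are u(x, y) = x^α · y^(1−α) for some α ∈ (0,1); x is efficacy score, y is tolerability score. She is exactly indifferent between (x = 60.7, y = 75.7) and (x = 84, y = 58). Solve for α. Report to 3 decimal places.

Indifference: 60.7^α · 75.7^(1−α) = 84^α · 58^(1−α).
Rearrange to (60.7/84)^α = (58/75.7)^(1−α) and take logs: α·-0.324873 = (1−α)·-0.266335.
So α/(1−α) = (-0.266335)/(-0.324873) = 0.819813, and α = 0.819813/1.819813 ≈ 0.450.

α ≈ 0.450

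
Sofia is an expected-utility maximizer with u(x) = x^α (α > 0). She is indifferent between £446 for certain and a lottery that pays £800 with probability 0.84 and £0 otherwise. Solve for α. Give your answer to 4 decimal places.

The lottery's expected utility is 0.84·u(800) + 0.16·u(0) = 0.84·800^α (since u(0) = 0 for α > 0).
Equating: 446^α = 0.84·800^α, i.e. 0.5575^α = 0.84.
Taking logs: α·ln(446/800) = ln(0.84), so α = -0.1743534 / -0.5842928 ≈ 0.2984.

α ≈ 0.2984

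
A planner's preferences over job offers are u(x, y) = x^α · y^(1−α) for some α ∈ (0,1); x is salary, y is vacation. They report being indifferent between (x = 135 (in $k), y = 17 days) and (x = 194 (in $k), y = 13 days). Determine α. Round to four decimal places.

α ≈ 0.4252

Indifference: 135^α · 17^(1−α) = 194^α · 13^(1−α).
Rearrange to (135/194)^α = (13/17)^(1−α) and take logs: α·-0.3625834 = (1−α)·-0.2682640.
Thus α·(-0.6308474) = -0.2682640, so α = -0.2682640/-0.6308474 ≈ 0.4252.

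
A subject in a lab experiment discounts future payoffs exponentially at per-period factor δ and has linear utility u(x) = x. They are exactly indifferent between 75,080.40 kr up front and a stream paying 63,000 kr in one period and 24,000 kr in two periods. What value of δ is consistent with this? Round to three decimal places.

Present value of the stream is 63000·δ + 24000·δ². Indifference gives 63000δ + 24000δ² = 75080.40.
That is, 24000δ² + 63000δ − 75080.40 = 0, a quadratic in δ.
The positive root is δ = [−63000 + √(63000² + 4·24000·75080.40)] / (2·24000) = (−63000 + 105720.000)/48000 ≈ 0.890.

δ ≈ 0.890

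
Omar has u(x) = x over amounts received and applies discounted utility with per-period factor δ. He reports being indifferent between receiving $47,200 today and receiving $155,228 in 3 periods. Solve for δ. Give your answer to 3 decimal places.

δ ≈ 0.672

The payoff in 3 periods is discounted by δ^3, so u(47200) = δ^3·u(155228) and δ^3 = u(47200)/u(155228).
With u(x) = x: δ^3 = 47200/155228 = 0.30407.
So δ = 0.30407^(1/3) ≈ 0.672.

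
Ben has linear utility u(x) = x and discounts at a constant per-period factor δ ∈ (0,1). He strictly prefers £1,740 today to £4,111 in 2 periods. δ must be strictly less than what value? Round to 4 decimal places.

δ < 0.6506

Under u(x) = x this choice says 1740 > δ^2·4111.
Dividing by 4111: δ^2 < 0.42325. Both sides are positive, so the square root keeps the direction.
δ < (1740/4111)^(1/2) ≈ 0.6506.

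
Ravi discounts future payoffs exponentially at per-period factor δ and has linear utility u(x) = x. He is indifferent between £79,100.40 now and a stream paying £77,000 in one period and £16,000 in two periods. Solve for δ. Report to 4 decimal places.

Equating present values: 79100.40 = 77000δ + 16000δ².
That is, 16000δ² + 77000δ − 79100.40 = 0, a quadratic in δ.
The positive root is δ = [−77000 + √(77000² + 4·16000·79100.40)] / (2·16000) = (−77000 + 104840.000)/32000 ≈ 0.8700.

δ ≈ 0.8700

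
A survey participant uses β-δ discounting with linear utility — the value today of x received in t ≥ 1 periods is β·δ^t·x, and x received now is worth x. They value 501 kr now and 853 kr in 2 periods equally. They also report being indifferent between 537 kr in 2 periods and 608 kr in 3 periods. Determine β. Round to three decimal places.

β ≈ 0.753

Both payoffs in the second observation are in the future, so β drops out: δ^2·537 = δ^3·608 ⇒ δ = 537/608 = 0.88322.
Now use the now-vs-future pair: 501 = β·δ^2·853 gives β = 501/(0.78008·853) ≈ 0.753.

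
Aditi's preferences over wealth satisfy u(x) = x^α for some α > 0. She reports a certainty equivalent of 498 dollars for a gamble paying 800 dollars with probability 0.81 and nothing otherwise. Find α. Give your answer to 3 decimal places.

α ≈ 0.445

The lottery's expected utility is 0.81·u(800) + 0.19·u(0) = 0.81·800^α (since u(0) = 0 for α > 0).
Equating: 498^α = 0.81·800^α, i.e. 0.6225^α = 0.81.
Taking logs: α·ln(498/800) = ln(0.81), so α = -0.210721 / -0.474012 ≈ 0.445.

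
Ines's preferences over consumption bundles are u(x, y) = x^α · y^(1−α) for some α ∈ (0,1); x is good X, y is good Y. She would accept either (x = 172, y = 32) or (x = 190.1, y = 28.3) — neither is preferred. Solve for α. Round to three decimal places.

Indifference: 172^α · 32^(1−α) = 190.1^α · 28.3^(1−α).
Taking logs: α·ln 172 + (1−α)·ln 32 = α·ln 190.1 + (1−α)·ln 28.3, i.e. α·-0.100056 = (1−α)·-0.122874.
Thus α·(-0.222930) = -0.122874, so α = -0.122874/-0.222930 ≈ 0.551.

α ≈ 0.551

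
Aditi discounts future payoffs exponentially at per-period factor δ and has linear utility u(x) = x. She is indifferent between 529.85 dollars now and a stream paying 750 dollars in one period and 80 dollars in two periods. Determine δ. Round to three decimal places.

Equating present values: 529.85 = 750δ + 80δ².
That is, 80δ² + 750δ − 529.85 = 0, a quadratic in δ.
The positive root is δ = [−750 + √(750² + 4·80·529.85)] / (2·80) = (−750 + 855.600)/160 ≈ 0.660.

δ ≈ 0.660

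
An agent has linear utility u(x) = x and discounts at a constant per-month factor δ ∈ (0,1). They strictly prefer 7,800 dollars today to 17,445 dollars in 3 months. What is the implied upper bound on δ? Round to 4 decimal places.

δ < 0.7647

Comparing present values: 7800 > δ^3·17445.
So δ^3 < 7800/17445 = 0.44712; taking the cube root of both positive sides preserves the inequality.
δ < 0.44712^(1/3) = 0.7647.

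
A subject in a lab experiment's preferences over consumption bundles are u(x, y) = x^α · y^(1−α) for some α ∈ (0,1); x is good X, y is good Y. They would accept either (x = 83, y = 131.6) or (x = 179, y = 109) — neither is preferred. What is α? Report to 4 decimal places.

Set the two utilities equal: 83^α·131.6^(1−α) = 179^α·109^(1−α).
(83/179)^α = (109/131.6)^(1−α); take logs: α·ln(83/179) = (1−α)·ln(109/131.6), i.e. α·-0.7685452 = (1−α)·-0.1884191.
Thus α·(-0.9569643) = -0.1884191, so α = -0.1884191/-0.9569643 ≈ 0.1969.

α ≈ 0.1969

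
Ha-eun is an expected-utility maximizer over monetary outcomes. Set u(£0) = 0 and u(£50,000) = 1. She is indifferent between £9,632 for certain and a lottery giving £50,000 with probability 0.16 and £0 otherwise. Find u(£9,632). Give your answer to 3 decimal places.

0.160

The indifference gives u(£9,632) = 0.16·u(£50,000) + 0.84·u(£0) = 0.16·1 + 0.84·0 = 0.16.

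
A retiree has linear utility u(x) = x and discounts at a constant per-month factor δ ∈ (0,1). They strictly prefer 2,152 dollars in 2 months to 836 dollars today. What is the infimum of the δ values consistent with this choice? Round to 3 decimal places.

δ > 0.623

Under u(x) = x this choice says 836 < δ^2·2152.
Dividing by 2152: δ^2 > 0.38848. Both sides are positive, so the square root keeps the direction.
δ > (836/2152)^(1/2) ≈ 0.623.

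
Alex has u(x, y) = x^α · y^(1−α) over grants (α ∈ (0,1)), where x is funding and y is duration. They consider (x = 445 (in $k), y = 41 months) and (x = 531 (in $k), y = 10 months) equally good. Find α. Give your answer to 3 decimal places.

α ≈ 0.889

Indifference: 445^α · 41^(1−α) = 531^α · 10^(1−α).
Rearrange to (445/531)^α = (10/41)^(1−α) and take logs: α·-0.176688 = (1−α)·-1.410987.
Thus α·(-1.587675) = -1.410987, so α = -1.410987/-1.587675 ≈ 0.889.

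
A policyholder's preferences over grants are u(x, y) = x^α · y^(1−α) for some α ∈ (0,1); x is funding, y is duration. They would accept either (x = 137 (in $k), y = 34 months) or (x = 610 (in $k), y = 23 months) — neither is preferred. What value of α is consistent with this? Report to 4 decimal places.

α ≈ 0.2074

Set the two utilities equal: 137^α·34^(1−α) = 610^α·23^(1−α).
Rearrange to (137/610)^α = (23/34)^(1−α) and take logs: α·-1.4934780 = (1−α)·-0.3908663.
With A = -1.4934780 and B = -0.3908663: α·A = (1−α)·B, so α = B/(A+B) = -0.3908663/-1.8843443 ≈ 0.2074.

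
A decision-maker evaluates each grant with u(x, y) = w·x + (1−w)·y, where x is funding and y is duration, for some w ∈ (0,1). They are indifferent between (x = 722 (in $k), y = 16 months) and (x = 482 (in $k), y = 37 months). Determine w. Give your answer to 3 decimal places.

Indifference: w·722 + (1−w)·16 = w·482 + (1−w)·37.
Rearranging, 240·w − 21·(1−w) = 0.
So w/(1−w) = 21/240 = 0.0875, giving w = 21/(240+21) = 0.080.

w = 0.080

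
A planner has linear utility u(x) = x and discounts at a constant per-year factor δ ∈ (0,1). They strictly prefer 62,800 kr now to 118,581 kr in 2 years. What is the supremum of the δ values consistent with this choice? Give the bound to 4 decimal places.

δ < 0.7277

Comparing present values: 62800 > δ^2·118581.
So δ^2 < 62800/118581 = 0.52960; taking the square root of both positive sides preserves the inequality.
δ < 0.52960^(1/2) = 0.7277.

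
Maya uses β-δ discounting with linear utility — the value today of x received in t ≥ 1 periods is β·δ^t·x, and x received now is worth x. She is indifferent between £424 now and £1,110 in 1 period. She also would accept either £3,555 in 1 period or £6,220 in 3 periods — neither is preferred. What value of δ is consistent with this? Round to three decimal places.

δ ≈ 0.756

The second indifference involves only future payoffs, so β cancels: β·δ^1·3555 = β·δ^3·6220, giving δ^2 = 3555/6220 = 0.57154, so δ = 0.75600.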